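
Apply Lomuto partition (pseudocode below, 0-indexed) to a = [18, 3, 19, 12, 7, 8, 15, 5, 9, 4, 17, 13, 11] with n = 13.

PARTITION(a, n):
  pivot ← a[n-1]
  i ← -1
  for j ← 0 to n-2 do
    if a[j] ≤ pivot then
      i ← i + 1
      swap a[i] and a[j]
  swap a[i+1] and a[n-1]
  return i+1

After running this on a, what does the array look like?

pivot = a[12] = 11; i = -1
j=0: a[0]=18 > 11 → no swap
j=1: a[1]=3 ≤ 11 → i=0, swap a[0],a[1] → [3, 18, 19, 12, 7, 8, 15, 5, 9, 4, 17, 13, 11]
j=2: a[2]=19 > 11 → no swap
j=3: a[3]=12 > 11 → no swap
j=4: a[4]=7 ≤ 11 → i=1, swap a[1],a[4] → [3, 7, 19, 12, 18, 8, 15, 5, 9, 4, 17, 13, 11]
j=5: a[5]=8 ≤ 11 → i=2, swap a[2],a[5] → [3, 7, 8, 12, 18, 19, 15, 5, 9, 4, 17, 13, 11]
j=6: a[6]=15 > 11 → no swap
j=7: a[7]=5 ≤ 11 → i=3, swap a[3],a[7] → [3, 7, 8, 5, 18, 19, 15, 12, 9, 4, 17, 13, 11]
j=8: a[8]=9 ≤ 11 → i=4, swap a[4],a[8] → [3, 7, 8, 5, 9, 19, 15, 12, 18, 4, 17, 13, 11]
j=9: a[9]=4 ≤ 11 → i=5, swap a[5],a[9] → [3, 7, 8, 5, 9, 4, 15, 12, 18, 19, 17, 13, 11]
j=10: a[10]=17 > 11 → no swap
j=11: a[11]=13 > 11 → no swap
final swap a[6],a[12] → [3, 7, 8, 5, 9, 4, 11, 12, 18, 19, 17, 13, 15]; return 6

[3, 7, 8, 5, 9, 4, 11, 12, 18, 19, 17, 13, 15]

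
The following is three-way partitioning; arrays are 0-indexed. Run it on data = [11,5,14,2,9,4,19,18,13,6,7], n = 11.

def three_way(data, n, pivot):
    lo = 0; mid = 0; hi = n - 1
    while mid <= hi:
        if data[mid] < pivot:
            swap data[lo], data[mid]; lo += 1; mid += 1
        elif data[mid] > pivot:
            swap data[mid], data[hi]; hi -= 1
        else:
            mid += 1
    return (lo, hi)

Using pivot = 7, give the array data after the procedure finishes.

pivot = 7; lo=0, mid=0, hi=10
data[mid]=11>7: swap data[0],data[10]; hi=9 → [7,5,14,2,9,4,19,18,13,6,11]
data[mid]=7=7: mid=1
data[mid]=5<7: swap data[0],data[1]; lo=1,mid=2 → [5,7,14,2,9,4,19,18,13,6,11]
data[mid]=14>7: swap data[2],data[9]; hi=8 → [5,7,6,2,9,4,19,18,13,14,11]
data[mid]=6<7: swap data[1],data[2]; lo=2,mid=3 → [5,6,7,2,9,4,19,18,13,14,11]
data[mid]=2<7: swap data[2],data[3]; lo=3,mid=4 → [5,6,2,7,9,4,19,18,13,14,11]
data[mid]=9>7: swap data[4],data[8]; hi=7 → [5,6,2,7,13,4,19,18,9,14,11]
data[mid]=13>7: swap data[4],data[7]; hi=6 → [5,6,2,7,18,4,19,13,9,14,11]
data[mid]=18>7: swap data[4],data[6]; hi=5 → [5,6,2,7,19,4,18,13,9,14,11]
data[mid]=19>7: swap data[4],data[5]; hi=4 → [5,6,2,7,4,19,18,13,9,14,11]
data[mid]=4<7: swap data[3],data[4]; lo=4,mid=5 → [5,6,2,4,7,19,18,13,9,14,11]
end: lo=4, hi=4; data = [5,6,2,4,7,19,18,13,9,14,11]

[5,6,2,4,7,19,18,13,9,14,11]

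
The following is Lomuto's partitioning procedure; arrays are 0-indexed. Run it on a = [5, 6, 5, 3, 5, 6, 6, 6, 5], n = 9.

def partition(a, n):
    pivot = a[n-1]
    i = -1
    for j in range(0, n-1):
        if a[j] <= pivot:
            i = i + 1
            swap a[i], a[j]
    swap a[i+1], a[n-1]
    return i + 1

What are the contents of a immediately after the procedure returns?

[5, 5, 3, 5, 5, 6, 6, 6, 6]

pivot=5, i=-1
j=0: 5≤5, i=0, swap(0,0) ⇒ [5, 6, 5, 3, 5, 6, 6, 6, 5]
j=1: 6>5, skip
j=2: 5≤5, i=1, swap(1,2) ⇒ [5, 5, 6, 3, 5, 6, 6, 6, 5]
j=3: 3≤5, i=2, swap(2,3) ⇒ [5, 5, 3, 6, 5, 6, 6, 6, 5]
j=4: 5≤5, i=3, swap(3,4) ⇒ [5, 5, 3, 5, 6, 6, 6, 6, 5]
j=5: 6>5, skip
j=6: 6>5, skip
j=7: 6>5, skip
swap(4,8) ⇒ [5, 5, 3, 5, 5, 6, 6, 6, 6]; return 4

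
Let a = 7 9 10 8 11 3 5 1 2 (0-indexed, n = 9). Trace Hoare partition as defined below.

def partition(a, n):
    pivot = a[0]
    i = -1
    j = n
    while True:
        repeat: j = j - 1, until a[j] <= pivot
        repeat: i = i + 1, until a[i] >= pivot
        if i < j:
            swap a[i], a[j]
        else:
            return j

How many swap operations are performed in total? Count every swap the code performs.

pivot = a[0] = 7; i = -1, j = 9
j→8 (a[8]=2≤7), i→0 (a[0]=7≥7); i<j, swap → 2 9 10 8 11 3 5 1 7
j→7 (a[7]=1≤7), i→1 (a[1]=9≥7); i<j, swap → 2 1 10 8 11 3 5 9 7
j→6 (a[6]=5≤7), i→2 (a[2]=10≥7); i<j, swap → 2 1 5 8 11 3 10 9 7
j→5 (a[5]=3≤7), i→3 (a[3]=8≥7); i<j, swap → 2 1 5 3 11 8 10 9 7
j→3, i→4; i≥j, return j=3. a = 2 1 5 3 11 8 10 9 7

4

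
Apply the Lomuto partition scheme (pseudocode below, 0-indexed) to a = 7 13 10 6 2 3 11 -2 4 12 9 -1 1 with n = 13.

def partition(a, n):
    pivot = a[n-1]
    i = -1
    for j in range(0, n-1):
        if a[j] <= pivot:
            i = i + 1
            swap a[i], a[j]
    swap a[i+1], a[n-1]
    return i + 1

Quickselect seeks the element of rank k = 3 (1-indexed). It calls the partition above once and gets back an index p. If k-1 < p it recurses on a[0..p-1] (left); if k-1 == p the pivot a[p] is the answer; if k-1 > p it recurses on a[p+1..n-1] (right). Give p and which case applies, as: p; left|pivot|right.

2; pivot

pivot = a[12] = 1; i = -1
j=0: a[0]=7 > 1 → no swap
j=1: a[1]=13 > 1 → no swap
j=2: a[2]=10 > 1 → no swap
j=3: a[3]=6 > 1 → no swap
j=4: a[4]=2 > 1 → no swap
j=5: a[5]=3 > 1 → no swap
j=6: a[6]=11 > 1 → no swap
j=7: a[7]=-2 ≤ 1 → i=0, swap a[0],a[7] → -2 13 10 6 2 3 11 7 4 12 9 -1 1
j=8: a[8]=4 > 1 → no swap
j=9: a[9]=12 > 1 → no swap
j=10: a[10]=9 > 1 → no swap
j=11: a[11]=-1 ≤ 1 → i=1, swap a[1],a[11] → -2 -1 10 6 2 3 11 7 4 12 9 13 1
final swap a[2],a[12] → -2 -1 1 6 2 3 11 7 4 12 9 13 10; return 2
p = 2; k-1 = 2 == 2 ⇒ pivot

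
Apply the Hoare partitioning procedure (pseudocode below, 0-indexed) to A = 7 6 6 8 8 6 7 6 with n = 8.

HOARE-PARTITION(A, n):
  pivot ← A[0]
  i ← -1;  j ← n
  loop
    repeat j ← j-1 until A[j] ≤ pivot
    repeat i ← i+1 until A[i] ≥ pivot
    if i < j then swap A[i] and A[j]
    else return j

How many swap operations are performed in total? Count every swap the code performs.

pivot=7
j stops at 7 (6), i stops at 0 (7); swap ⇒ 6 6 6 8 8 6 7 7
j stops at 6 (7), i stops at 3 (8); swap ⇒ 6 6 6 7 8 6 8 7
j stops at 5 (6), i stops at 4 (8); swap ⇒ 6 6 6 7 6 8 8 7
j stops at 4, i stops at 5; i≥j ⇒ return 4. A=6 6 6 7 6 8 8 7

3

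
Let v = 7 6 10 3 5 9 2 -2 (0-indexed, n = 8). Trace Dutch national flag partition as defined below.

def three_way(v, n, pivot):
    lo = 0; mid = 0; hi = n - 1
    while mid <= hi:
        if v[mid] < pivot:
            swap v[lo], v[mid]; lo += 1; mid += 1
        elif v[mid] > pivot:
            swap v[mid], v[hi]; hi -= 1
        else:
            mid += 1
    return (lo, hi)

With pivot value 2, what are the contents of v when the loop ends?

-2 2 3 5 9 10 6 7

pivot = 2; lo=0, mid=0, hi=7
v[mid]=7>2: swap v[0],v[7]; hi=6 → -2 6 10 3 5 9 2 7
v[mid]=-2<2: swap v[0],v[0]; lo=1,mid=1 → -2 6 10 3 5 9 2 7
v[mid]=6>2: swap v[1],v[6]; hi=5 → -2 2 10 3 5 9 6 7
v[mid]=2=2: mid=2
v[mid]=10>2: swap v[2],v[5]; hi=4 → -2 2 9 3 5 10 6 7
v[mid]=9>2: swap v[2],v[4]; hi=3 → -2 2 5 3 9 10 6 7
v[mid]=5>2: swap v[2],v[3]; hi=2 → -2 2 3 5 9 10 6 7
v[mid]=3>2: swap v[2],v[2]; hi=1 → -2 2 3 5 9 10 6 7
end: lo=1, hi=1; v = -2 2 3 5 9 10 6 7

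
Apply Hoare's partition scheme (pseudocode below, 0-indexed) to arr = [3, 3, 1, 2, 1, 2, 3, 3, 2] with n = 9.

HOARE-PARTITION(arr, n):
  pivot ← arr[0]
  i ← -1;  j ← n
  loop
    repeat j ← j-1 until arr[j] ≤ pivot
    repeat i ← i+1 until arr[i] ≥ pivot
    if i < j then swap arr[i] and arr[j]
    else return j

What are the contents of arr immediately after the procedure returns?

[2, 3, 1, 2, 1, 2, 3, 3, 3]

pivot=3
j stops at 8 (2), i stops at 0 (3); swap ⇒ [2, 3, 1, 2, 1, 2, 3, 3, 3]
j stops at 7 (3), i stops at 1 (3); swap ⇒ [2, 3, 1, 2, 1, 2, 3, 3, 3]
j stops at 6, i stops at 6; i≥j ⇒ return 6. arr=[2, 3, 1, 2, 1, 2, 3, 3, 3]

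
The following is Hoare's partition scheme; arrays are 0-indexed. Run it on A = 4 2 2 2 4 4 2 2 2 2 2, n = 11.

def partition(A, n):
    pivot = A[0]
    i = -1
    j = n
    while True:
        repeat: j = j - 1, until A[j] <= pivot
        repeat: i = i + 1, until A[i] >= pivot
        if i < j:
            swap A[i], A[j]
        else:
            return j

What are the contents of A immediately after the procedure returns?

2 2 2 2 2 2 2 2 4 4 4

pivot = A[0] = 4; i = -1, j = 11
j→10 (A[10]=2≤4), i→0 (A[0]=4≥4); i<j, swap → 2 2 2 2 4 4 2 2 2 2 4
j→9 (A[9]=2≤4), i→4 (A[4]=4≥4); i<j, swap → 2 2 2 2 2 4 2 2 2 4 4
j→8 (A[8]=2≤4), i→5 (A[5]=4≥4); i<j, swap → 2 2 2 2 2 2 2 2 4 4 4
j→7, i→8; i≥j, return j=7. A = 2 2 2 2 2 2 2 2 4 4 4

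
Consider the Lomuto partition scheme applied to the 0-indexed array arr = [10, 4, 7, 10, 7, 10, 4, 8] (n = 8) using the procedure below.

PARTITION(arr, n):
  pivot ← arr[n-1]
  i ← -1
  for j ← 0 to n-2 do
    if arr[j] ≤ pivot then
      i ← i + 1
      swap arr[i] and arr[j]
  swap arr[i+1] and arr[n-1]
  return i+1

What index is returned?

4

pivot = arr[7] = 8; i = -1
j=0: arr[0]=10 > 8 → no swap
j=1: arr[1]=4 ≤ 8 → i=0, swap arr[0],arr[1] → [4, 10, 7, 10, 7, 10, 4, 8]
j=2: arr[2]=7 ≤ 8 → i=1, swap arr[1],arr[2] → [4, 7, 10, 10, 7, 10, 4, 8]
j=3: arr[3]=10 > 8 → no swap
j=4: arr[4]=7 ≤ 8 → i=2, swap arr[2],arr[4] → [4, 7, 7, 10, 10, 10, 4, 8]
j=5: arr[5]=10 > 8 → no swap
j=6: arr[6]=4 ≤ 8 → i=3, swap arr[3],arr[6] → [4, 7, 7, 4, 10, 10, 10, 8]
final swap arr[4],arr[7] → [4, 7, 7, 4, 8, 10, 10, 10]; return 4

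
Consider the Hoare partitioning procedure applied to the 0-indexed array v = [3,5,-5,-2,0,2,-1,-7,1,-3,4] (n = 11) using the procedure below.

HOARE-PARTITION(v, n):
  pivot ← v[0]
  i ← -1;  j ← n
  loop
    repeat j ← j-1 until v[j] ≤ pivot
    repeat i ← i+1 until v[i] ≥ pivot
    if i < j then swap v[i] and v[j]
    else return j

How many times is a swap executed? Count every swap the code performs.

pivot = v[0] = 3; i = -1, j = 11
j→9 (v[9]=-3≤3), i→0 (v[0]=3≥3); i<j, swap → [-3,5,-5,-2,0,2,-1,-7,1,3,4]
j→8 (v[8]=1≤3), i→1 (v[1]=5≥3); i<j, swap → [-3,1,-5,-2,0,2,-1,-7,5,3,4]
j→7, i→8; i≥j, return j=7. v = [-3,1,-5,-2,0,2,-1,-7,5,3,4]

2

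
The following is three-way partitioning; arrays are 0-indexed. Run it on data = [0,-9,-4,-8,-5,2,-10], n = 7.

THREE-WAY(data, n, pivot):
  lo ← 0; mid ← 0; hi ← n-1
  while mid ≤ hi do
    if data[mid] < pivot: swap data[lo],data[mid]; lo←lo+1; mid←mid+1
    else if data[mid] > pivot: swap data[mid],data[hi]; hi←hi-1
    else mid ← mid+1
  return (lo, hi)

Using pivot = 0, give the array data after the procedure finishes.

lo=0 mid=0 hi=6
0=0: mid=1
-9<0: swap(0,1), lo=1 mid=2 ⇒ [-9,0,-4,-8,-5,2,-10]
-4<0: swap(1,2), lo=2 mid=3 ⇒ [-9,-4,0,-8,-5,2,-10]
-8<0: swap(2,3), lo=3 mid=4 ⇒ [-9,-4,-8,0,-5,2,-10]
-5<0: swap(3,4), lo=4 mid=5 ⇒ [-9,-4,-8,-5,0,2,-10]
2>0: swap(5,6), hi=5 ⇒ [-9,-4,-8,-5,0,-10,2]
-10<0: swap(4,5), lo=5 mid=6 ⇒ [-9,-4,-8,-5,-10,0,2]
done. lo=5 hi=5; data=[-9,-4,-8,-5,-10,0,2]

[-9,-4,-8,-5,-10,0,2]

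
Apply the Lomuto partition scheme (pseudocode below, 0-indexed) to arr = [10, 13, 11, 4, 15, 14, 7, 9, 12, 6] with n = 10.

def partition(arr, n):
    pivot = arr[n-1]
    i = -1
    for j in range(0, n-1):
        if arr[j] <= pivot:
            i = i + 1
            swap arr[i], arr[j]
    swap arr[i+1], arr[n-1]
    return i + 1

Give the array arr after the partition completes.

pivot = arr[9] = 6; i = -1
j=0: arr[0]=10 > 6 → no swap
j=1: arr[1]=13 > 6 → no swap
j=2: arr[2]=11 > 6 → no swap
j=3: arr[3]=4 ≤ 6 → i=0, swap arr[0],arr[3] → [4, 13, 11, 10, 15, 14, 7, 9, 12, 6]
j=4: arr[4]=15 > 6 → no swap
j=5: arr[5]=14 > 6 → no swap
j=6: arr[6]=7 > 6 → no swap
j=7: arr[7]=9 > 6 → no swap
j=8: arr[8]=12 > 6 → no swap
final swap arr[1],arr[9] → [4, 6, 11, 10, 15, 14, 7, 9, 12, 13]; return 1

[4, 6, 11, 10, 15, 14, 7, 9, 12, 13]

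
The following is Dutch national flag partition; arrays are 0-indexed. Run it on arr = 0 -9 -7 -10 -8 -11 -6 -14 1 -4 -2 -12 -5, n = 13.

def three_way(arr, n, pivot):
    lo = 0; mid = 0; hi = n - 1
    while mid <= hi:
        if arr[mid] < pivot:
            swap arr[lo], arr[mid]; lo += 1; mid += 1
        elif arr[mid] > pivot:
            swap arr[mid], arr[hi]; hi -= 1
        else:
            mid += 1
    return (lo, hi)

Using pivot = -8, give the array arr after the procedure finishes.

-12 -9 -14 -10 -11 -8 -6 1 -4 -2 -7 -5 0

pivot = -8; lo=0, mid=0, hi=12
arr[mid]=0>-8: swap arr[0],arr[12]; hi=11 → -5 -9 -7 -10 -8 -11 -6 -14 1 -4 -2 -12 0
arr[mid]=-5>-8: swap arr[0],arr[11]; hi=10 → -12 -9 -7 -10 -8 -11 -6 -14 1 -4 -2 -5 0
arr[mid]=-12<-8: swap arr[0],arr[0]; lo=1,mid=1 → -12 -9 -7 -10 -8 -11 -6 -14 1 -4 -2 -5 0
arr[mid]=-9<-8: swap arr[1],arr[1]; lo=2,mid=2 → -12 -9 -7 -10 -8 -11 -6 -14 1 -4 -2 -5 0
arr[mid]=-7>-8: swap arr[2],arr[10]; hi=9 → -12 -9 -2 -10 -8 -11 -6 -14 1 -4 -7 -5 0
arr[mid]=-2>-8: swap arr[2],arr[9]; hi=8 → -12 -9 -4 -10 -8 -11 -6 -14 1 -2 -7 -5 0
arr[mid]=-4>-8: swap arr[2],arr[8]; hi=7 → -12 -9 1 -10 -8 -11 -6 -14 -4 -2 -7 -5 0
arr[mid]=1>-8: swap arr[2],arr[7]; hi=6 → -12 -9 -14 -10 -8 -11 -6 1 -4 -2 -7 -5 0
arr[mid]=-14<-8: swap arr[2],arr[2]; lo=3,mid=3 → -12 -9 -14 -10 -8 -11 -6 1 -4 -2 -7 -5 0
arr[mid]=-10<-8: swap arr[3],arr[3]; lo=4,mid=4 → -12 -9 -14 -10 -8 -11 -6 1 -4 -2 -7 -5 0
arr[mid]=-8=-8: mid=5
arr[mid]=-11<-8: swap arr[4],arr[5]; lo=5,mid=6 → -12 -9 -14 -10 -11 -8 -6 1 -4 -2 -7 -5 0
arr[mid]=-6>-8: swap arr[6],arr[6]; hi=5 → -12 -9 -14 -10 -11 -8 -6 1 -4 -2 -7 -5 0
end: lo=5, hi=5; arr = -12 -9 -14 -10 -11 -8 -6 1 -4 -2 -7 -5 0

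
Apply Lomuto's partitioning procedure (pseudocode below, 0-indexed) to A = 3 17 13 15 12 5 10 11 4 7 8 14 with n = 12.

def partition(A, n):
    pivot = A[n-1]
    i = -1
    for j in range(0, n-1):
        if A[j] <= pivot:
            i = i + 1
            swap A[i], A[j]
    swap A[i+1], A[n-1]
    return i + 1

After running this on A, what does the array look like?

pivot = A[11] = 14; i = -1
j=0: A[0]=3 ≤ 14 → i=0, swap A[0],A[0] (no change) → 3 17 13 15 12 5 10 11 4 7 8 14
j=1: A[1]=17 > 14 → no swap
j=2: A[2]=13 ≤ 14 → i=1, swap A[1],A[2] → 3 13 17 15 12 5 10 11 4 7 8 14
j=3: A[3]=15 > 14 → no swap
j=4: A[4]=12 ≤ 14 → i=2, swap A[2],A[4] → 3 13 12 15 17 5 10 11 4 7 8 14
j=5: A[5]=5 ≤ 14 → i=3, swap A[3],A[5] → 3 13 12 5 17 15 10 11 4 7 8 14
j=6: A[6]=10 ≤ 14 → i=4, swap A[4],A[6] → 3 13 12 5 10 15 17 11 4 7 8 14
j=7: A[7]=11 ≤ 14 → i=5, swap A[5],A[7] → 3 13 12 5 10 11 17 15 4 7 8 14
j=8: A[8]=4 ≤ 14 → i=6, swap A[6],A[8] → 3 13 12 5 10 11 4 15 17 7 8 14
j=9: A[9]=7 ≤ 14 → i=7, swap A[7],A[9] → 3 13 12 5 10 11 4 7 17 15 8 14
j=10: A[10]=8 ≤ 14 → i=8, swap A[8],A[10] → 3 13 12 5 10 11 4 7 8 15 17 14
final swap A[9],A[11] → 3 13 12 5 10 11 4 7 8 14 17 15; return 9

3 13 12 5 10 11 4 7 8 14 17 15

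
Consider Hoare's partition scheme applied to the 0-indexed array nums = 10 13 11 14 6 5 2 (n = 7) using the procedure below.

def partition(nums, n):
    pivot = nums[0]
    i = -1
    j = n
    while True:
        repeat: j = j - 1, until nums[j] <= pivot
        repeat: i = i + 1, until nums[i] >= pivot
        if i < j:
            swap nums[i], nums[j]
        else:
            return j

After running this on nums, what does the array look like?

2 5 6 14 11 13 10

pivot = nums[0] = 10; i = -1, j = 7
j→6 (nums[6]=2≤10), i→0 (nums[0]=10≥10); i<j, swap → 2 13 11 14 6 5 10
j→5 (nums[5]=5≤10), i→1 (nums[1]=13≥10); i<j, swap → 2 5 11 14 6 13 10
j→4 (nums[4]=6≤10), i→2 (nums[2]=11≥10); i<j, swap → 2 5 6 14 11 13 10
j→2, i→3; i≥j, return j=2. nums = 2 5 6 14 11 13 10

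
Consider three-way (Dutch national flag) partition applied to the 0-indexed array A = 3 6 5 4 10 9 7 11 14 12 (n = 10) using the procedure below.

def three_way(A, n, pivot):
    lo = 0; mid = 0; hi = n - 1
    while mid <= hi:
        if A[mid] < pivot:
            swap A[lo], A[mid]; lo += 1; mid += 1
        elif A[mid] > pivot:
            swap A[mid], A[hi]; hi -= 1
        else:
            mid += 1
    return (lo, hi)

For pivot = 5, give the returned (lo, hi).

(2, 2)

lo=0 mid=0 hi=9
3<5: swap(0,0), lo=1 mid=1 ⇒ 3 6 5 4 10 9 7 11 14 12
6>5: swap(1,9), hi=8 ⇒ 3 12 5 4 10 9 7 11 14 6
12>5: swap(1,8), hi=7 ⇒ 3 14 5 4 10 9 7 11 12 6
14>5: swap(1,7), hi=6 ⇒ 3 11 5 4 10 9 7 14 12 6
11>5: swap(1,6), hi=5 ⇒ 3 7 5 4 10 9 11 14 12 6
7>5: swap(1,5), hi=4 ⇒ 3 9 5 4 10 7 11 14 12 6
9>5: swap(1,4), hi=3 ⇒ 3 10 5 4 9 7 11 14 12 6
10>5: swap(1,3), hi=2 ⇒ 3 4 5 10 9 7 11 14 12 6
4<5: swap(1,1), lo=2 mid=2 ⇒ 3 4 5 10 9 7 11 14 12 6
5=5: mid=3
done. lo=2 hi=2; A=3 4 5 10 9 7 11 14 12 6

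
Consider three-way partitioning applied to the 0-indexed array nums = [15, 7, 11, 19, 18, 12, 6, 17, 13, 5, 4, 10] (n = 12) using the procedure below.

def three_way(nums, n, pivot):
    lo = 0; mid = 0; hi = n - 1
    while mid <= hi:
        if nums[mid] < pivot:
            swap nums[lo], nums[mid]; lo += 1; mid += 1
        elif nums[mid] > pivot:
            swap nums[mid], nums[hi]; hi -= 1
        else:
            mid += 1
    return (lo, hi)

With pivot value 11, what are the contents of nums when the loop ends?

lo=0 mid=0 hi=11
15>11: swap(0,11), hi=10 ⇒ [10, 7, 11, 19, 18, 12, 6, 17, 13, 5, 4, 15]
10<11: swap(0,0), lo=1 mid=1 ⇒ [10, 7, 11, 19, 18, 12, 6, 17, 13, 5, 4, 15]
7<11: swap(1,1), lo=2 mid=2 ⇒ [10, 7, 11, 19, 18, 12, 6, 17, 13, 5, 4, 15]
11=11: mid=3
19>11: swap(3,10), hi=9 ⇒ [10, 7, 11, 4, 18, 12, 6, 17, 13, 5, 19, 15]
4<11: swap(2,3), lo=3 mid=4 ⇒ [10, 7, 4, 11, 18, 12, 6, 17, 13, 5, 19, 15]
18>11: swap(4,9), hi=8 ⇒ [10, 7, 4, 11, 5, 12, 6, 17, 13, 18, 19, 15]
5<11: swap(3,4), lo=4 mid=5 ⇒ [10, 7, 4, 5, 11, 12, 6, 17, 13, 18, 19, 15]
12>11: swap(5,8), hi=7 ⇒ [10, 7, 4, 5, 11, 13, 6, 17, 12, 18, 19, 15]
13>11: swap(5,7), hi=6 ⇒ [10, 7, 4, 5, 11, 17, 6, 13, 12, 18, 19, 15]
17>11: swap(5,6), hi=5 ⇒ [10, 7, 4, 5, 11, 6, 17, 13, 12, 18, 19, 15]
6<11: swap(4,5), lo=5 mid=6 ⇒ [10, 7, 4, 5, 6, 11, 17, 13, 12, 18, 19, 15]
done. lo=5 hi=5; nums=[10, 7, 4, 5, 6, 11, 17, 13, 12, 18, 19, 15]

[10, 7, 4, 5, 6, 11, 17, 13, 12, 18, 19, 15]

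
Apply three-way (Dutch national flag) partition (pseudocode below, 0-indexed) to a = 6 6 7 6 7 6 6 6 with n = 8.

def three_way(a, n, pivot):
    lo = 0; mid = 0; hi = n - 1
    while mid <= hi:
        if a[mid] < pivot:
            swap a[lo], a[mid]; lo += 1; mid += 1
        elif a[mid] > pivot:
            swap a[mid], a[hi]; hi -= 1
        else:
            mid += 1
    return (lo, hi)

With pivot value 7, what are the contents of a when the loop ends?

pivot = 7; lo=0, mid=0, hi=7
a[mid]=6<7: swap a[0],a[0]; lo=1,mid=1 → 6 6 7 6 7 6 6 6
a[mid]=6<7: swap a[1],a[1]; lo=2,mid=2 → 6 6 7 6 7 6 6 6
a[mid]=7=7: mid=3
a[mid]=6<7: swap a[2],a[3]; lo=3,mid=4 → 6 6 6 7 7 6 6 6
a[mid]=7=7: mid=5
a[mid]=6<7: swap a[3],a[5]; lo=4,mid=6 → 6 6 6 6 7 7 6 6
a[mid]=6<7: swap a[4],a[6]; lo=5,mid=7 → 6 6 6 6 6 7 7 6
a[mid]=6<7: swap a[5],a[7]; lo=6,mid=8 → 6 6 6 6 6 6 7 7
end: lo=6, hi=7; a = 6 6 6 6 6 6 7 7

6 6 6 6 6 6 7 7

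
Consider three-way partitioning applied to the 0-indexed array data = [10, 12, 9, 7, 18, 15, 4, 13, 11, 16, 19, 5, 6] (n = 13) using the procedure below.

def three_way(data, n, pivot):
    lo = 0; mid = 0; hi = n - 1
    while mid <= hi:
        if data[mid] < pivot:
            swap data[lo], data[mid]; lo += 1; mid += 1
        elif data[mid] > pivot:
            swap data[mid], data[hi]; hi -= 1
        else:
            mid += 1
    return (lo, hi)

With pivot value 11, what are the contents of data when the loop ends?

pivot = 11; lo=0, mid=0, hi=12
data[mid]=10<11: swap data[0],data[0]; lo=1,mid=1 → [10, 12, 9, 7, 18, 15, 4, 13, 11, 16, 19, 5, 6]
data[mid]=12>11: swap data[1],data[12]; hi=11 → [10, 6, 9, 7, 18, 15, 4, 13, 11, 16, 19, 5, 12]
data[mid]=6<11: swap data[1],data[1]; lo=2,mid=2 → [10, 6, 9, 7, 18, 15, 4, 13, 11, 16, 19, 5, 12]
data[mid]=9<11: swap data[2],data[2]; lo=3,mid=3 → [10, 6, 9, 7, 18, 15, 4, 13, 11, 16, 19, 5, 12]
data[mid]=7<11: swap data[3],data[3]; lo=4,mid=4 → [10, 6, 9, 7, 18, 15, 4, 13, 11, 16, 19, 5, 12]
data[mid]=18>11: swap data[4],data[11]; hi=10 → [10, 6, 9, 7, 5, 15, 4, 13, 11, 16, 19, 18, 12]
data[mid]=5<11: swap data[4],data[4]; lo=5,mid=5 → [10, 6, 9, 7, 5, 15, 4, 13, 11, 16, 19, 18, 12]
data[mid]=15>11: swap data[5],data[10]; hi=9 → [10, 6, 9, 7, 5, 19, 4, 13, 11, 16, 15, 18, 12]
data[mid]=19>11: swap data[5],data[9]; hi=8 → [10, 6, 9, 7, 5, 16, 4, 13, 11, 19, 15, 18, 12]
data[mid]=16>11: swap data[5],data[8]; hi=7 → [10, 6, 9, 7, 5, 11, 4, 13, 16, 19, 15, 18, 12]
data[mid]=11=11: mid=6
data[mid]=4<11: swap data[5],data[6]; lo=6,mid=7 → [10, 6, 9, 7, 5, 4, 11, 13, 16, 19, 15, 18, 12]
data[mid]=13>11: swap data[7],data[7]; hi=6 → [10, 6, 9, 7, 5, 4, 11, 13, 16, 19, 15, 18, 12]
end: lo=6, hi=6; data = [10, 6, 9, 7, 5, 4, 11, 13, 16, 19, 15, 18, 12]

[10, 6, 9, 7, 5, 4, 11, 13, 16, 19, 15, 18, 12]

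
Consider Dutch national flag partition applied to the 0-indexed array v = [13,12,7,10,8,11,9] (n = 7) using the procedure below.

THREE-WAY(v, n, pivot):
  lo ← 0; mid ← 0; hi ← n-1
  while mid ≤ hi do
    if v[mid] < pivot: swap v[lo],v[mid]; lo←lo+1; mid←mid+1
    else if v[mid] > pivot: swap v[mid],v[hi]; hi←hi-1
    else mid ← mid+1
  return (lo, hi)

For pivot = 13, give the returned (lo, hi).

pivot = 13; lo=0, mid=0, hi=6
v[mid]=13=13: mid=1
v[mid]=12<13: swap v[0],v[1]; lo=1,mid=2 → [12,13,7,10,8,11,9]
v[mid]=7<13: swap v[1],v[2]; lo=2,mid=3 → [12,7,13,10,8,11,9]
v[mid]=10<13: swap v[2],v[3]; lo=3,mid=4 → [12,7,10,13,8,11,9]
v[mid]=8<13: swap v[3],v[4]; lo=4,mid=5 → [12,7,10,8,13,11,9]
v[mid]=11<13: swap v[4],v[5]; lo=5,mid=6 → [12,7,10,8,11,13,9]
v[mid]=9<13: swap v[5],v[6]; lo=6,mid=7 → [12,7,10,8,11,9,13]
end: lo=6, hi=6; v = [12,7,10,8,11,9,13]

(6, 6)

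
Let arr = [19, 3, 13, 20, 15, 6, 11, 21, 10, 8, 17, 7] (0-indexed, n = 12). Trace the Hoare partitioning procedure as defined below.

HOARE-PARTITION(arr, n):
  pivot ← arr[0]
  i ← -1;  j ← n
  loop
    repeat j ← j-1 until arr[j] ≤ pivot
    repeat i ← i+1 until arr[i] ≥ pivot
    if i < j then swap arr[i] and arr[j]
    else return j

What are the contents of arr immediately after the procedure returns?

pivot = arr[0] = 19; i = -1, j = 12
j→11 (arr[11]=7≤19), i→0 (arr[0]=19≥19); i<j, swap → [7, 3, 13, 20, 15, 6, 11, 21, 10, 8, 17, 19]
j→10 (arr[10]=17≤19), i→3 (arr[3]=20≥19); i<j, swap → [7, 3, 13, 17, 15, 6, 11, 21, 10, 8, 20, 19]
j→9 (arr[9]=8≤19), i→7 (arr[7]=21≥19); i<j, swap → [7, 3, 13, 17, 15, 6, 11, 8, 10, 21, 20, 19]
j→8, i→9; i≥j, return j=8. arr = [7, 3, 13, 17, 15, 6, 11, 8, 10, 21, 20, 19]

[7, 3, 13, 17, 15, 6, 11, 8, 10, 21, 20, 19]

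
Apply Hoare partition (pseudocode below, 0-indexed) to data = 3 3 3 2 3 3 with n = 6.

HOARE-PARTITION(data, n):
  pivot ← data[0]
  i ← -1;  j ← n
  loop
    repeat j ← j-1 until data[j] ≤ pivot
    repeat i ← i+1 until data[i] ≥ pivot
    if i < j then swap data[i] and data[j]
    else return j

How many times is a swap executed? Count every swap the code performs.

pivot = data[0] = 3; i = -1, j = 6
j→5 (data[5]=3≤3), i→0 (data[0]=3≥3); i<j, swap → 3 3 3 2 3 3
j→4 (data[4]=3≤3), i→1 (data[1]=3≥3); i<j, swap → 3 3 3 2 3 3
j→3 (data[3]=2≤3), i→2 (data[2]=3≥3); i<j, swap → 3 3 2 3 3 3
j→2, i→3; i≥j, return j=2. data = 3 3 2 3 3 3

3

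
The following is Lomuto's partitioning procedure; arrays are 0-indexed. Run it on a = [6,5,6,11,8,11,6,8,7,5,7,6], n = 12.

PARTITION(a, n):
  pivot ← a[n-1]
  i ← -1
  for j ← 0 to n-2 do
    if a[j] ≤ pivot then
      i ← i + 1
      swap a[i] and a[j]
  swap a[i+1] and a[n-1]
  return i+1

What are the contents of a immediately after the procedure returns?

pivot = a[11] = 6; i = -1
j=0: a[0]=6 ≤ 6 → i=0, swap a[0],a[0] (no change) → [6,5,6,11,8,11,6,8,7,5,7,6]
j=1: a[1]=5 ≤ 6 → i=1, swap a[1],a[1] (no change) → [6,5,6,11,8,11,6,8,7,5,7,6]
j=2: a[2]=6 ≤ 6 → i=2, swap a[2],a[2] (no change) → [6,5,6,11,8,11,6,8,7,5,7,6]
j=3: a[3]=11 > 6 → no swap
j=4: a[4]=8 > 6 → no swap
j=5: a[5]=11 > 6 → no swap
j=6: a[6]=6 ≤ 6 → i=3, swap a[3],a[6] → [6,5,6,6,8,11,11,8,7,5,7,6]
j=7: a[7]=8 > 6 → no swap
j=8: a[8]=7 > 6 → no swap
j=9: a[9]=5 ≤ 6 → i=4, swap a[4],a[9] → [6,5,6,6,5,11,11,8,7,8,7,6]
j=10: a[10]=7 > 6 → no swap
final swap a[5],a[11] → [6,5,6,6,5,6,11,8,7,8,7,11]; return 5

[6,5,6,6,5,6,11,8,7,8,7,11]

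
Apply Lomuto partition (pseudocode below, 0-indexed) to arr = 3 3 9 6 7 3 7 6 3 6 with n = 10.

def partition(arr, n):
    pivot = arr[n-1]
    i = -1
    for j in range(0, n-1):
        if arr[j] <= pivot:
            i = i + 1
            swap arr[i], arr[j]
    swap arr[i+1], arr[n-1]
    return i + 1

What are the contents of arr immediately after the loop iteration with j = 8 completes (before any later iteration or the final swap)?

pivot=6, i=-1
j=0: 3≤6, i=0, swap(0,0) ⇒ 3 3 9 6 7 3 7 6 3 6
j=1: 3≤6, i=1, swap(1,1) ⇒ 3 3 9 6 7 3 7 6 3 6
j=2: 9>6, skip
j=3: 6≤6, i=2, swap(2,3) ⇒ 3 3 6 9 7 3 7 6 3 6
j=4: 7>6, skip
j=5: 3≤6, i=3, swap(3,5) ⇒ 3 3 6 3 7 9 7 6 3 6
j=6: 7>6, skip
j=7: 6≤6, i=4, swap(4,7) ⇒ 3 3 6 3 6 9 7 7 3 6
j=8: 3≤6, i=5, swap(5,8) ⇒ 3 3 6 3 6 3 7 7 9 6
(after j=8) arr = 3 3 6 3 6 3 7 7 9 6

3 3 6 3 6 3 7 7 9 6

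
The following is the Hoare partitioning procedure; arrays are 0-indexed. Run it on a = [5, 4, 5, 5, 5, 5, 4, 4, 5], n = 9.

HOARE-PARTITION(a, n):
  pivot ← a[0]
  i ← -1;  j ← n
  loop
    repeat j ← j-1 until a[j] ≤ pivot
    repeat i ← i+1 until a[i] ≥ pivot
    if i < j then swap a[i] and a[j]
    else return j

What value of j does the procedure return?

4

pivot=5
j stops at 8 (5), i stops at 0 (5); swap ⇒ [5, 4, 5, 5, 5, 5, 4, 4, 5]
j stops at 7 (4), i stops at 2 (5); swap ⇒ [5, 4, 4, 5, 5, 5, 4, 5, 5]
j stops at 6 (4), i stops at 3 (5); swap ⇒ [5, 4, 4, 4, 5, 5, 5, 5, 5]
j stops at 5 (5), i stops at 4 (5); swap ⇒ [5, 4, 4, 4, 5, 5, 5, 5, 5]
j stops at 4, i stops at 5; i≥j ⇒ return 4. a=[5, 4, 4, 4, 5, 5, 5, 5, 5]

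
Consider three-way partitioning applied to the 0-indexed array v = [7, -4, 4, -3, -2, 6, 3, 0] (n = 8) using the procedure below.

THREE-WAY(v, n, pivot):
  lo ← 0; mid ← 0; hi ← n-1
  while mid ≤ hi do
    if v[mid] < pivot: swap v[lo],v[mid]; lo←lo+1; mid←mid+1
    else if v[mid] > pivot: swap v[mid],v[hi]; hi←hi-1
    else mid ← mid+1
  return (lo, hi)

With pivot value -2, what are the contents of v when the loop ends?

lo=0 mid=0 hi=7
7>-2: swap(0,7), hi=6 ⇒ [0, -4, 4, -3, -2, 6, 3, 7]
0>-2: swap(0,6), hi=5 ⇒ [3, -4, 4, -3, -2, 6, 0, 7]
3>-2: swap(0,5), hi=4 ⇒ [6, -4, 4, -3, -2, 3, 0, 7]
6>-2: swap(0,4), hi=3 ⇒ [-2, -4, 4, -3, 6, 3, 0, 7]
-2=-2: mid=1
-4<-2: swap(0,1), lo=1 mid=2 ⇒ [-4, -2, 4, -3, 6, 3, 0, 7]
4>-2: swap(2,3), hi=2 ⇒ [-4, -2, -3, 4, 6, 3, 0, 7]
-3<-2: swap(1,2), lo=2 mid=3 ⇒ [-4, -3, -2, 4, 6, 3, 0, 7]
done. lo=2 hi=2; v=[-4, -3, -2, 4, 6, 3, 0, 7]

[-4, -3, -2, 4, 6, 3, 0, 7]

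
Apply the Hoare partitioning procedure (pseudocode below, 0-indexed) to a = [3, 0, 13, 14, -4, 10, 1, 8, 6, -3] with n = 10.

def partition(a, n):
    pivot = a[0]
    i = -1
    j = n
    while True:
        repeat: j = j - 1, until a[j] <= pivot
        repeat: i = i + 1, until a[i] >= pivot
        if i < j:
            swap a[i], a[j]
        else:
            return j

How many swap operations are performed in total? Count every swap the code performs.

3

pivot = a[0] = 3; i = -1, j = 10
j→9 (a[9]=-3≤3), i→0 (a[0]=3≥3); i<j, swap → [-3, 0, 13, 14, -4, 10, 1, 8, 6, 3]
j→6 (a[6]=1≤3), i→2 (a[2]=13≥3); i<j, swap → [-3, 0, 1, 14, -4, 10, 13, 8, 6, 3]
j→4 (a[4]=-4≤3), i→3 (a[3]=14≥3); i<j, swap → [-3, 0, 1, -4, 14, 10, 13, 8, 6, 3]
j→3, i→4; i≥j, return j=3. a = [-3, 0, 1, -4, 14, 10, 13, 8, 6, 3]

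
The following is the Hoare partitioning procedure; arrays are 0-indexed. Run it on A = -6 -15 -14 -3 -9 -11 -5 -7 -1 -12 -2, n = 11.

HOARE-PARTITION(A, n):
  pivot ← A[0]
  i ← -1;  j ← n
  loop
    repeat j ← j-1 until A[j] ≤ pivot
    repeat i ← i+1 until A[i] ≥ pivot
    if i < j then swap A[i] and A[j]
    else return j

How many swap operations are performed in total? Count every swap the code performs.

2

pivot=-6
j stops at 9 (-12), i stops at 0 (-6); swap ⇒ -12 -15 -14 -3 -9 -11 -5 -7 -1 -6 -2
j stops at 7 (-7), i stops at 3 (-3); swap ⇒ -12 -15 -14 -7 -9 -11 -5 -3 -1 -6 -2
j stops at 5, i stops at 6; i≥j ⇒ return 5. A=-12 -15 -14 -7 -9 -11 -5 -3 -1 -6 -2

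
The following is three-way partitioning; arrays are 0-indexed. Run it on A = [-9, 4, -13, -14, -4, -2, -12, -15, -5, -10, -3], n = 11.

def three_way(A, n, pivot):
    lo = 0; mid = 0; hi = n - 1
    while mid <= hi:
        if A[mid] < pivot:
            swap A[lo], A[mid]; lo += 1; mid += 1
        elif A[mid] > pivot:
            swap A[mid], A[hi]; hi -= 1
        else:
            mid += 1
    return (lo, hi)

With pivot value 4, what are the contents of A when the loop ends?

lo=0 mid=0 hi=10
-9<4: swap(0,0), lo=1 mid=1 ⇒ [-9, 4, -13, -14, -4, -2, -12, -15, -5, -10, -3]
4=4: mid=2
-13<4: swap(1,2), lo=2 mid=3 ⇒ [-9, -13, 4, -14, -4, -2, -12, -15, -5, -10, -3]
-14<4: swap(2,3), lo=3 mid=4 ⇒ [-9, -13, -14, 4, -4, -2, -12, -15, -5, -10, -3]
-4<4: swap(3,4), lo=4 mid=5 ⇒ [-9, -13, -14, -4, 4, -2, -12, -15, -5, -10, -3]
-2<4: swap(4,5), lo=5 mid=6 ⇒ [-9, -13, -14, -4, -2, 4, -12, -15, -5, -10, -3]
-12<4: swap(5,6), lo=6 mid=7 ⇒ [-9, -13, -14, -4, -2, -12, 4, -15, -5, -10, -3]
-15<4: swap(6,7), lo=7 mid=8 ⇒ [-9, -13, -14, -4, -2, -12, -15, 4, -5, -10, -3]
-5<4: swap(7,8), lo=8 mid=9 ⇒ [-9, -13, -14, -4, -2, -12, -15, -5, 4, -10, -3]
-10<4: swap(8,9), lo=9 mid=10 ⇒ [-9, -13, -14, -4, -2, -12, -15, -5, -10, 4, -3]
-3<4: swap(9,10), lo=10 mid=11 ⇒ [-9, -13, -14, -4, -2, -12, -15, -5, -10, -3, 4]
done. lo=10 hi=10; A=[-9, -13, -14, -4, -2, -12, -15, -5, -10, -3, 4]

[-9, -13, -14, -4, -2, -12, -15, -5, -10, -3, 4]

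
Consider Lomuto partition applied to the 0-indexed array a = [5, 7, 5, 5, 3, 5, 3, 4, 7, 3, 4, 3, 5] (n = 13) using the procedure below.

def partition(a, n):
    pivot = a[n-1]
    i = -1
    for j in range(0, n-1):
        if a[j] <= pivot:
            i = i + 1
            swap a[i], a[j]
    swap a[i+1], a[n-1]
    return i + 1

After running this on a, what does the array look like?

pivot=5, i=-1
j=0: 5≤5, i=0, swap(0,0) ⇒ [5, 7, 5, 5, 3, 5, 3, 4, 7, 3, 4, 3, 5]
j=1: 7>5, skip
j=2: 5≤5, i=1, swap(1,2) ⇒ [5, 5, 7, 5, 3, 5, 3, 4, 7, 3, 4, 3, 5]
j=3: 5≤5, i=2, swap(2,3) ⇒ [5, 5, 5, 7, 3, 5, 3, 4, 7, 3, 4, 3, 5]
j=4: 3≤5, i=3, swap(3,4) ⇒ [5, 5, 5, 3, 7, 5, 3, 4, 7, 3, 4, 3, 5]
j=5: 5≤5, i=4, swap(4,5) ⇒ [5, 5, 5, 3, 5, 7, 3, 4, 7, 3, 4, 3, 5]
j=6: 3≤5, i=5, swap(5,6) ⇒ [5, 5, 5, 3, 5, 3, 7, 4, 7, 3, 4, 3, 5]
j=7: 4≤5, i=6, swap(6,7) ⇒ [5, 5, 5, 3, 5, 3, 4, 7, 7, 3, 4, 3, 5]
j=8: 7>5, skip
j=9: 3≤5, i=7, swap(7,9) ⇒ [5, 5, 5, 3, 5, 3, 4, 3, 7, 7, 4, 3, 5]
j=10: 4≤5, i=8, swap(8,10) ⇒ [5, 5, 5, 3, 5, 3, 4, 3, 4, 7, 7, 3, 5]
j=11: 3≤5, i=9, swap(9,11) ⇒ [5, 5, 5, 3, 5, 3, 4, 3, 4, 3, 7, 7, 5]
swap(10,12) ⇒ [5, 5, 5, 3, 5, 3, 4, 3, 4, 3, 5, 7, 7]; return 10

[5, 5, 5, 3, 5, 3, 4, 3, 4, 3, 5, 7, 7]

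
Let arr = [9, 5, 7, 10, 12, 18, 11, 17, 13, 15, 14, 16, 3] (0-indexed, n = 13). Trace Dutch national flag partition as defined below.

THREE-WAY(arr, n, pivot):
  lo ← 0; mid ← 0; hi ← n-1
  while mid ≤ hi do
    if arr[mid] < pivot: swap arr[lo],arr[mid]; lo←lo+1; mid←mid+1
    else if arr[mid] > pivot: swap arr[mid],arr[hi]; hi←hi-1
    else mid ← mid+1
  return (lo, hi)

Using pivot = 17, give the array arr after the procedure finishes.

lo=0 mid=0 hi=12
9<17: swap(0,0), lo=1 mid=1 ⇒ [9, 5, 7, 10, 12, 18, 11, 17, 13, 15, 14, 16, 3]
5<17: swap(1,1), lo=2 mid=2 ⇒ [9, 5, 7, 10, 12, 18, 11, 17, 13, 15, 14, 16, 3]
7<17: swap(2,2), lo=3 mid=3 ⇒ [9, 5, 7, 10, 12, 18, 11, 17, 13, 15, 14, 16, 3]
10<17: swap(3,3), lo=4 mid=4 ⇒ [9, 5, 7, 10, 12, 18, 11, 17, 13, 15, 14, 16, 3]
12<17: swap(4,4), lo=5 mid=5 ⇒ [9, 5, 7, 10, 12, 18, 11, 17, 13, 15, 14, 16, 3]
18>17: swap(5,12), hi=11 ⇒ [9, 5, 7, 10, 12, 3, 11, 17, 13, 15, 14, 16, 18]
3<17: swap(5,5), lo=6 mid=6 ⇒ [9, 5, 7, 10, 12, 3, 11, 17, 13, 15, 14, 16, 18]
11<17: swap(6,6), lo=7 mid=7 ⇒ [9, 5, 7, 10, 12, 3, 11, 17, 13, 15, 14, 16, 18]
17=17: mid=8
13<17: swap(7,8), lo=8 mid=9 ⇒ [9, 5, 7, 10, 12, 3, 11, 13, 17, 15, 14, 16, 18]
15<17: swap(8,9), lo=9 mid=10 ⇒ [9, 5, 7, 10, 12, 3, 11, 13, 15, 17, 14, 16, 18]
14<17: swap(9,10), lo=10 mid=11 ⇒ [9, 5, 7, 10, 12, 3, 11, 13, 15, 14, 17, 16, 18]
16<17: swap(10,11), lo=11 mid=12 ⇒ [9, 5, 7, 10, 12, 3, 11, 13, 15, 14, 16, 17, 18]
done. lo=11 hi=11; arr=[9, 5, 7, 10, 12, 3, 11, 13, 15, 14, 16, 17, 18]

[9, 5, 7, 10, 12, 3, 11, 13, 15, 14, 16, 17, 18]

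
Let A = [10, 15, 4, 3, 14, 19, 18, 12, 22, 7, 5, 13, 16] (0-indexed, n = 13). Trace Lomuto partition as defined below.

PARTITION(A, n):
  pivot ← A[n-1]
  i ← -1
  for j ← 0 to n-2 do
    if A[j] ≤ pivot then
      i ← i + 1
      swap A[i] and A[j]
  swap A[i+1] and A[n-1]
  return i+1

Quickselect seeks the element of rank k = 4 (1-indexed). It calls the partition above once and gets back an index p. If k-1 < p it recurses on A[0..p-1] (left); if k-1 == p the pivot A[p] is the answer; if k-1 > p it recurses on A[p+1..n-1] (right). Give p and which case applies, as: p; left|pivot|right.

pivot = A[12] = 16; i = -1
j=0: A[0]=10 ≤ 16 → i=0, swap A[0],A[0] (no change) → [10, 15, 4, 3, 14, 19, 18, 12, 22, 7, 5, 13, 16]
j=1: A[1]=15 ≤ 16 → i=1, swap A[1],A[1] (no change) → [10, 15, 4, 3, 14, 19, 18, 12, 22, 7, 5, 13, 16]
j=2: A[2]=4 ≤ 16 → i=2, swap A[2],A[2] (no change) → [10, 15, 4, 3, 14, 19, 18, 12, 22, 7, 5, 13, 16]
j=3: A[3]=3 ≤ 16 → i=3, swap A[3],A[3] (no change) → [10, 15, 4, 3, 14, 19, 18, 12, 22, 7, 5, 13, 16]
j=4: A[4]=14 ≤ 16 → i=4, swap A[4],A[4] (no change) → [10, 15, 4, 3, 14, 19, 18, 12, 22, 7, 5, 13, 16]
j=5: A[5]=19 > 16 → no swap
j=6: A[6]=18 > 16 → no swap
j=7: A[7]=12 ≤ 16 → i=5, swap A[5],A[7] → [10, 15, 4, 3, 14, 12, 18, 19, 22, 7, 5, 13, 16]
j=8: A[8]=22 > 16 → no swap
j=9: A[9]=7 ≤ 16 → i=6, swap A[6],A[9] → [10, 15, 4, 3, 14, 12, 7, 19, 22, 18, 5, 13, 16]
j=10: A[10]=5 ≤ 16 → i=7, swap A[7],A[10] → [10, 15, 4, 3, 14, 12, 7, 5, 22, 18, 19, 13, 16]
j=11: A[11]=13 ≤ 16 → i=8, swap A[8],A[11] → [10, 15, 4, 3, 14, 12, 7, 5, 13, 18, 19, 22, 16]
final swap A[9],A[12] → [10, 15, 4, 3, 14, 12, 7, 5, 13, 16, 19, 22, 18]; return 9
p = 9; k-1 = 3 < 9 ⇒ left

9; left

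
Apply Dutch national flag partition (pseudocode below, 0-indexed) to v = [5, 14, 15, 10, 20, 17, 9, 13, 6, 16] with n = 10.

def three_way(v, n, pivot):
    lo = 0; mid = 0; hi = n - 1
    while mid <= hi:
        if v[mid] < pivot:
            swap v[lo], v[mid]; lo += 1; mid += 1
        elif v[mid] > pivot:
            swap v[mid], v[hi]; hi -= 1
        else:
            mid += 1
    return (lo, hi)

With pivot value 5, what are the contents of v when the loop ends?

lo=0 mid=0 hi=9
5=5: mid=1
14>5: swap(1,9), hi=8 ⇒ [5, 16, 15, 10, 20, 17, 9, 13, 6, 14]
16>5: swap(1,8), hi=7 ⇒ [5, 6, 15, 10, 20, 17, 9, 13, 16, 14]
6>5: swap(1,7), hi=6 ⇒ [5, 13, 15, 10, 20, 17, 9, 6, 16, 14]
13>5: swap(1,6), hi=5 ⇒ [5, 9, 15, 10, 20, 17, 13, 6, 16, 14]
9>5: swap(1,5), hi=4 ⇒ [5, 17, 15, 10, 20, 9, 13, 6, 16, 14]
17>5: swap(1,4), hi=3 ⇒ [5, 20, 15, 10, 17, 9, 13, 6, 16, 14]
20>5: swap(1,3), hi=2 ⇒ [5, 10, 15, 20, 17, 9, 13, 6, 16, 14]
10>5: swap(1,2), hi=1 ⇒ [5, 15, 10, 20, 17, 9, 13, 6, 16, 14]
15>5: swap(1,1), hi=0 ⇒ [5, 15, 10, 20, 17, 9, 13, 6, 16, 14]
done. lo=0 hi=0; v=[5, 15, 10, 20, 17, 9, 13, 6, 16, 14]

[5, 15, 10, 20, 17, 9, 13, 6, 16, 14]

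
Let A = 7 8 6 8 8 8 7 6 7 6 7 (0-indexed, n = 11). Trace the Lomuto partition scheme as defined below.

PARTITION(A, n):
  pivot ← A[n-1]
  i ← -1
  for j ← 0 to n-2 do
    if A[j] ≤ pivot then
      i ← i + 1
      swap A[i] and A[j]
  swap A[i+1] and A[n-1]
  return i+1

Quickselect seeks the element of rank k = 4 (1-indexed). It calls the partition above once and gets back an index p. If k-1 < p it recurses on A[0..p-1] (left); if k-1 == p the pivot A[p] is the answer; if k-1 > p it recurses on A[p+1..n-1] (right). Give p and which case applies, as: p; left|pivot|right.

6; left

pivot=7, i=-1
j=0: 7≤7, i=0, swap(0,0) ⇒ 7 8 6 8 8 8 7 6 7 6 7
j=1: 8>7, skip
j=2: 6≤7, i=1, swap(1,2) ⇒ 7 6 8 8 8 8 7 6 7 6 7
j=3: 8>7, skip
j=4: 8>7, skip
j=5: 8>7, skip
j=6: 7≤7, i=2, swap(2,6) ⇒ 7 6 7 8 8 8 8 6 7 6 7
j=7: 6≤7, i=3, swap(3,7) ⇒ 7 6 7 6 8 8 8 8 7 6 7
j=8: 7≤7, i=4, swap(4,8) ⇒ 7 6 7 6 7 8 8 8 8 6 7
j=9: 6≤7, i=5, swap(5,9) ⇒ 7 6 7 6 7 6 8 8 8 8 7
swap(6,10) ⇒ 7 6 7 6 7 6 7 8 8 8 8; return 6
p = 6; k-1 = 3 < 6 ⇒ left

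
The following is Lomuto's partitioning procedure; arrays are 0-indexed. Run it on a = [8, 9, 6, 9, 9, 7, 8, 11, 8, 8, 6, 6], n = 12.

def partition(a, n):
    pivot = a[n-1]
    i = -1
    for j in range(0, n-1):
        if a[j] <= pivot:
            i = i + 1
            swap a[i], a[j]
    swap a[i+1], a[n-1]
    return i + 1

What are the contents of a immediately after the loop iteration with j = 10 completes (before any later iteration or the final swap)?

[6, 6, 8, 9, 9, 7, 8, 11, 8, 8, 9, 6]

pivot = a[11] = 6; i = -1
j=0: a[0]=8 > 6 → no swap
j=1: a[1]=9 > 6 → no swap
j=2: a[2]=6 ≤ 6 → i=0, swap a[0],a[2] → [6, 9, 8, 9, 9, 7, 8, 11, 8, 8, 6, 6]
j=3: a[3]=9 > 6 → no swap
j=4: a[4]=9 > 6 → no swap
j=5: a[5]=7 > 6 → no swap
j=6: a[6]=8 > 6 → no swap
j=7: a[7]=11 > 6 → no swap
j=8: a[8]=8 > 6 → no swap
j=9: a[9]=8 > 6 → no swap
j=10: a[10]=6 ≤ 6 → i=1, swap a[1],a[10] → [6, 6, 8, 9, 9, 7, 8, 11, 8, 8, 9, 6]
(after j=10) a = [6, 6, 8, 9, 9, 7, 8, 11, 8, 8, 9, 6]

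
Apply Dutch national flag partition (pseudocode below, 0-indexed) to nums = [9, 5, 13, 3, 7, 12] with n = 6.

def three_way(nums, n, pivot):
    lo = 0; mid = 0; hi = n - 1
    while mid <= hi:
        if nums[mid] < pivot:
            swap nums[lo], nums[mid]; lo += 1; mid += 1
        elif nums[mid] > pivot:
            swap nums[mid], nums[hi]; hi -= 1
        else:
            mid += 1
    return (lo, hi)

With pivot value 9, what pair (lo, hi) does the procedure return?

lo=0 mid=0 hi=5
9=9: mid=1
5<9: swap(0,1), lo=1 mid=2 ⇒ [5, 9, 13, 3, 7, 12]
13>9: swap(2,5), hi=4 ⇒ [5, 9, 12, 3, 7, 13]
12>9: swap(2,4), hi=3 ⇒ [5, 9, 7, 3, 12, 13]
7<9: swap(1,2), lo=2 mid=3 ⇒ [5, 7, 9, 3, 12, 13]
3<9: swap(2,3), lo=3 mid=4 ⇒ [5, 7, 3, 9, 12, 13]
done. lo=3 hi=3; nums=[5, 7, 3, 9, 12, 13]

(3, 3)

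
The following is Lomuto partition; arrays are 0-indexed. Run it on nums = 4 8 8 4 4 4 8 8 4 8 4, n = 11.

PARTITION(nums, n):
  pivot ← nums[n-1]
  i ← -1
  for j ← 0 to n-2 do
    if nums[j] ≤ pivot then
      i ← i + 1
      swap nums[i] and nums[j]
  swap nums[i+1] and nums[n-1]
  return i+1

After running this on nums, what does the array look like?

pivot=4, i=-1
j=0: 4≤4, i=0, swap(0,0) ⇒ 4 8 8 4 4 4 8 8 4 8 4
j=1: 8>4, skip
j=2: 8>4, skip
j=3: 4≤4, i=1, swap(1,3) ⇒ 4 4 8 8 4 4 8 8 4 8 4
j=4: 4≤4, i=2, swap(2,4) ⇒ 4 4 4 8 8 4 8 8 4 8 4
j=5: 4≤4, i=3, swap(3,5) ⇒ 4 4 4 4 8 8 8 8 4 8 4
j=6: 8>4, skip
j=7: 8>4, skip
j=8: 4≤4, i=4, swap(4,8) ⇒ 4 4 4 4 4 8 8 8 8 8 4
j=9: 8>4, skip
swap(5,10) ⇒ 4 4 4 4 4 4 8 8 8 8 8; return 5

4 4 4 4 4 4 8 8 8 8 8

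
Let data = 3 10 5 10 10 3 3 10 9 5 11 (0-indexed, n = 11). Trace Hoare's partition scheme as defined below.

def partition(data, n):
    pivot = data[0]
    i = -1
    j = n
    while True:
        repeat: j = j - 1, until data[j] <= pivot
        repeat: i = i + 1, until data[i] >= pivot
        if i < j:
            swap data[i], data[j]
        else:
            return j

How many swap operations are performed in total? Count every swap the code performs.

2

pivot = data[0] = 3; i = -1, j = 11
j→6 (data[6]=3≤3), i→0 (data[0]=3≥3); i<j, swap → 3 10 5 10 10 3 3 10 9 5 11
j→5 (data[5]=3≤3), i→1 (data[1]=10≥3); i<j, swap → 3 3 5 10 10 10 3 10 9 5 11
j→1, i→2; i≥j, return j=1. data = 3 3 5 10 10 10 3 10 9 5 11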